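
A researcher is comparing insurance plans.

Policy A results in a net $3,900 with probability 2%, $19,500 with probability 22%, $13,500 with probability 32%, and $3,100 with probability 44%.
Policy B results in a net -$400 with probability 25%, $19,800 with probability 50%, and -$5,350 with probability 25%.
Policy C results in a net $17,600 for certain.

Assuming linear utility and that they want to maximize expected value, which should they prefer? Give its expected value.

Policy A = 0.02 × 3900 + 0.22 × 19500 + 0.32 × 13500 + 0.44 × 3100 = 78 + 4290 + 4320 + 1364 = 10052
Policy B = 0.25 × (-400) + 0.5 × 19800 + 0.25 × (-5350) = -100 + 9900 − 1337.5 = 8462.5
Policy C: 17600 (certain)

Policy C ($17,600)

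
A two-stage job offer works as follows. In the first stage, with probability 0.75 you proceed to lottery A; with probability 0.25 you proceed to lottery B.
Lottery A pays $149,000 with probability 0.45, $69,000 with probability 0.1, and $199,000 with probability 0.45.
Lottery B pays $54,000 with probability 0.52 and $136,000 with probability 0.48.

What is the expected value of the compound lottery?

$145,965

EV(A) = 0.45 × 149000 + 0.1 × 69000 + 0.45 × 199000 = 67050 + 6900 + 89550 = 163500
EV(B) = 0.52 × 54000 + 0.48 × 136000 = 28080 + 65280 = 93360
Overall = 0.75 × 163500 + 0.25 × 93360 = 122625 + 23340 = 145965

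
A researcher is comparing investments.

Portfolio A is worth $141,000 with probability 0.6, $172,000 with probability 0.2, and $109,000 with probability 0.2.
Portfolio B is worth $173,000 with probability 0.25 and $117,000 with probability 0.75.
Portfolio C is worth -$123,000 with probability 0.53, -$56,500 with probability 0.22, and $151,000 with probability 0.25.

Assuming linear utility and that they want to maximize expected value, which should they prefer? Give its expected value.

Portfolio A ($140,800)

Portfolio A = 0.6 × 141000 + 0.2 × 172000 + 0.2 × 109000 = 84600 + 34400 + 21800 = 140800
Portfolio B = 0.25 × 173000 + 0.75 × 117000 = 43250 + 87750 = 131000
Portfolio C = 0.53 × (-123000) + 0.22 × (-56500) + 0.25 × 151000 = -65190 − 12430 + 37750 = -39870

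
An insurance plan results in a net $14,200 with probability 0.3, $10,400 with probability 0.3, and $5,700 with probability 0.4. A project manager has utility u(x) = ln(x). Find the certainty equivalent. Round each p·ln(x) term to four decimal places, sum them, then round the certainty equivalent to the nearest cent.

$8,977.71

E[u] = 0.3·ln(14200) + 0.3·ln(10400) + 0.4·ln(5700) = 2.8683 + 2.7749 + 3.4593 = 9.1025
CE = e^9.1025 ≈ 8977.71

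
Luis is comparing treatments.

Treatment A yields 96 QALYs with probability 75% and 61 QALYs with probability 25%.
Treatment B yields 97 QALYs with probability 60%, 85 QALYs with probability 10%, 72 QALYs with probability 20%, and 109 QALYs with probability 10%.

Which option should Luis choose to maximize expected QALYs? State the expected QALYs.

Treatment B (92 QALYs)

Treatment A = 0.75 × 96 + 0.25 × 61 = 72 + 15.25 = 87.25
Treatment B = 0.6 × 97 + 0.1 × 85 + 0.2 × 72 + 0.1 × 109 = 58.2 + 8.5 + 14.4 + 10.9 = 92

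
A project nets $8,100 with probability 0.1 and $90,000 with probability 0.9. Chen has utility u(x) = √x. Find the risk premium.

E[u] = 0.1·√8100 + 0.9·√90000 = 0.1·90 + 0.9·300 = 279
CE = (279)² = 77841
Risk premium = EV − CE = 81810 − 77841 = 3969

$3,969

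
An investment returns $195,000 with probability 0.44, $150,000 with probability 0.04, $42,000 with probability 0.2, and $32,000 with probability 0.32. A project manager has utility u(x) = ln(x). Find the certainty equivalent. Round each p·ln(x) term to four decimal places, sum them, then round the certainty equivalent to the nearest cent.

$79,602.44

E[u] = 0.44·ln(195000) + 0.04·ln(150000) + 0.2·ln(42000) + 0.32·ln(32000) = 5.3595 + 0.4767 + 2.1291 + 3.3195 = 11.2848
CE = e^11.2848 ≈ 79602.44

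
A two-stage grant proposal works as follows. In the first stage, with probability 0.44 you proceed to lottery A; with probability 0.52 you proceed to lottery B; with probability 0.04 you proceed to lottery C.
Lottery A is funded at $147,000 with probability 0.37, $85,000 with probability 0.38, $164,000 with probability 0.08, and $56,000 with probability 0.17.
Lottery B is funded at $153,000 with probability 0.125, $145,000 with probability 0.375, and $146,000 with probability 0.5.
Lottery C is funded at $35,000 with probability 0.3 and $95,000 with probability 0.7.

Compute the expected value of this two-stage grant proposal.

$127,365.20

EV(A) = 0.37 × 147000 + 0.38 × 85000 + 0.08 × 164000 + 0.17 × 56000 = 54390 + 32300 + 13120 + 9520 = 109330
EV(B) = 0.125 × 153000 + 0.375 × 145000 + 0.5 × 146000 = 19125 + 54375 + 73000 = 146500
EV(C) = 0.3 × 35000 + 0.7 × 95000 = 10500 + 66500 = 77000
Overall = 0.44 × 109330 + 0.52 × 146500 + 0.04 × 77000 = 48105.2 + 76180 + 3080 = 127365.2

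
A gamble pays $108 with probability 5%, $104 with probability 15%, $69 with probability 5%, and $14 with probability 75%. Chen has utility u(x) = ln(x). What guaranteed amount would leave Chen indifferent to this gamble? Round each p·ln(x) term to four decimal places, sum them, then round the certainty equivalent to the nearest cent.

E[u] = 0.05·ln(108) + 0.15·ln(104) + 0.05·ln(69) + 0.75·ln(14) = 0.2341 + 0.6967 + 0.2117 + 1.9793 = 3.1218
CE = e^3.1218 ≈ 22.69

$22.69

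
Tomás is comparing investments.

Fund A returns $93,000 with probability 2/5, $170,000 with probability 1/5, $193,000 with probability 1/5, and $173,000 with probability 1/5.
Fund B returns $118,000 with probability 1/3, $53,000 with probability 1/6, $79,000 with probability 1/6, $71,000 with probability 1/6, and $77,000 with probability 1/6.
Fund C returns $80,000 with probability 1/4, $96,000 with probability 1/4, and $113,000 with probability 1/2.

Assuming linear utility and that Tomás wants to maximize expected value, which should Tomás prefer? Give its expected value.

Fund A ($144,400)

Fund A = 2/5 × 93000 + 1/5 × 170000 + 1/5 × 193000 + 1/5 × 173000 = 37200 + 34000 + 38600 + 34600 = 144400
Fund B = 1/3 × 118000 + 1/6 × 53000 + 1/6 × 79000 + 1/6 × 71000 + 1/6 × 77000 = 39333.3333 + 8833.3333 + 13166.6667 + 11833.3333 + 12833.3333 = 86000
Fund C = 1/4 × 80000 + 1/4 × 96000 + 1/2 × 113000 = 20000 + 24000 + 56500 = 100500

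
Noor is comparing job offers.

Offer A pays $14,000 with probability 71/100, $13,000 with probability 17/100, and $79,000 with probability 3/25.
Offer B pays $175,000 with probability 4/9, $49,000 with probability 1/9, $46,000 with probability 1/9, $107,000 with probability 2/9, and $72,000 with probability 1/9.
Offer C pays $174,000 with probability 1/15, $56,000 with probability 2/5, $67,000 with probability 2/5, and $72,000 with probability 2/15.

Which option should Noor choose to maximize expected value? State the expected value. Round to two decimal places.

Offer A = 71/100 × 14000 + 17/100 × 13000 + 3/25 × 79000 = 9940 + 2210 + 9480 = 21630
Offer B = 4/9 × 175000 + 1/9 × 49000 + 1/9 × 46000 + 2/9 × 107000 + 1/9 × 72000 = 77777.7778 + 5444.4444 + 5111.1111 + 23777.7778 + 8000 = 120111.1111
Offer C = 1/15 × 174000 + 2/5 × 56000 + 2/5 × 67000 + 2/15 × 72000 = 11600 + 22400 + 26800 + 9600 = 70400

Offer B ($120,111.11)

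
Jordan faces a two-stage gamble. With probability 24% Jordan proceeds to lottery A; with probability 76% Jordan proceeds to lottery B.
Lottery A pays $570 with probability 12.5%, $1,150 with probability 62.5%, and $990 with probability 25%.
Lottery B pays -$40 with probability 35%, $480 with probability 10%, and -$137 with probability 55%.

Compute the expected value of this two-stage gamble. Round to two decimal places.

$217.57

EV(A) = 0.125 × 570 + 0.625 × 1150 + 0.25 × 990 = 71.25 + 718.75 + 247.5 = 1037.5
EV(B) = 0.35 × (-40) + 0.1 × 480 + 0.55 × (-137) = -14 + 48 − 75.35 = -41.35
Overall = 0.24 × 1037.5 + 0.76 × (-41.35) = 249 − 31.426 = 217.574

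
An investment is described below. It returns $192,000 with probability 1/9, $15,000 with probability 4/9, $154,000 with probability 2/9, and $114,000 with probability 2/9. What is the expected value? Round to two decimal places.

$87,555.56

EV = 1/9 × 192000 + 4/9 × 15000 + 2/9 × 154000 + 2/9 × 114000 = 21333.3333 + 6666.6667 + 34222.2222 + 25333.3333 = 87555.5556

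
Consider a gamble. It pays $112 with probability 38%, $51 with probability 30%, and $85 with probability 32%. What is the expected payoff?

EV = 0.38 × 112 + 0.3 × 51 + 0.32 × 85 = 42.56 + 15.3 + 27.2 = 85.06

$85.06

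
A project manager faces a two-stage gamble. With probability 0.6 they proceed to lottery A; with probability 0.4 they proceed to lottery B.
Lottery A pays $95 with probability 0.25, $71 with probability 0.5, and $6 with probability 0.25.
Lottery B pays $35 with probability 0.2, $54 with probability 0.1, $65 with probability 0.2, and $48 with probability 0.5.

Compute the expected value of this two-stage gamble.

EV(A) = 0.25 × 95 + 0.5 × 71 + 0.25 × 6 = 23.75 + 35.5 + 1.5 = 60.75
EV(B) = 0.2 × 35 + 0.1 × 54 + 0.2 × 65 + 0.5 × 48 = 7 + 5.4 + 13 + 24 = 49.4
Overall = 0.6 × 60.75 + 0.4 × 49.4 = 36.45 + 19.76 = 56.21

$56.21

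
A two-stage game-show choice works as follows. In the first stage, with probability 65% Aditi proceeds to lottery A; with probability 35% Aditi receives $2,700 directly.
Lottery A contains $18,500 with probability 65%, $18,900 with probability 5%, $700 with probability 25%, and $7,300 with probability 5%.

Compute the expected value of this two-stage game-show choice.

EV(A) = 0.65 × 18500 + 0.05 × 18900 + 0.25 × 700 + 0.05 × 7300 = 12025 + 945 + 175 + 365 = 13510
Branch B: 2700 (certain)
Overall = 0.65 × 13510 + 0.35 × 2700 = 8781.5 + 945 = 9726.5

$9,726.50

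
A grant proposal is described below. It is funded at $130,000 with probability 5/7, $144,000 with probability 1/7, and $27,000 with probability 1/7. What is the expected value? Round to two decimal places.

$117,285.71

EV = 5/7 × 130000 + 1/7 × 144000 + 1/7 × 27000 = 92857.1429 + 20571.4286 + 3857.1429 = 117285.7143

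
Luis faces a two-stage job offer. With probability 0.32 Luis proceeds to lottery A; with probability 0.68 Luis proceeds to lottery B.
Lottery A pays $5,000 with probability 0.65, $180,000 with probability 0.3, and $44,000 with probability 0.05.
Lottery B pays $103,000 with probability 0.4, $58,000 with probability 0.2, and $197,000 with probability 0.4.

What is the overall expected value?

EV(A) = 0.65 × 5000 + 0.3 × 180000 + 0.05 × 44000 = 3250 + 54000 + 2200 = 59450
EV(B) = 0.4 × 103000 + 0.2 × 58000 + 0.4 × 197000 = 41200 + 11600 + 78800 = 131600
Overall = 0.32 × 59450 + 0.68 × 131600 = 19024 + 89488 = 108512

$108,512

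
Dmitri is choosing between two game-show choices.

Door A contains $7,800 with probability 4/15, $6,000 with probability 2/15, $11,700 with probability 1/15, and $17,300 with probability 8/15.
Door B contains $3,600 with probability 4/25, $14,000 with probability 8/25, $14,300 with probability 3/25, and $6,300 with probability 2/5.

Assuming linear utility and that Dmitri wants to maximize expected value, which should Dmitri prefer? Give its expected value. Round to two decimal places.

Door A ($12,886.67)

Door A = 4/15 × 7800 + 2/15 × 6000 + 1/15 × 11700 + 8/15 × 17300 = 2080 + 800 + 780 + 9226.6667 = 12886.6667
Door B = 4/25 × 3600 + 8/25 × 14000 + 3/25 × 14300 + 2/5 × 6300 = 576 + 4480 + 1716 + 2520 = 9292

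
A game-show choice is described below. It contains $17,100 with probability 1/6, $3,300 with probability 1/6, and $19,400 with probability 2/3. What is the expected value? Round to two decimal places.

EV = 1/6 × 17100 + 1/6 × 3300 + 2/3 × 19400 = 2850 + 550 + 12933.3333 = 16333.3333

$16,333.33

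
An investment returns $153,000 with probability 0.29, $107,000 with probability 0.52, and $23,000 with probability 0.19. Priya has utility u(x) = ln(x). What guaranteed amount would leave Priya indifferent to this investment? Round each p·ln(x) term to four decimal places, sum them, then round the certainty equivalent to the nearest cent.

E[u] = 0.29·ln(153000) + 0.52·ln(107000) + 0.19·ln(23000) = 3.4621 + 6.0219 + 1.9082 = 11.3922
CE = e^11.3922 ≈ 88627.72

$88,627.72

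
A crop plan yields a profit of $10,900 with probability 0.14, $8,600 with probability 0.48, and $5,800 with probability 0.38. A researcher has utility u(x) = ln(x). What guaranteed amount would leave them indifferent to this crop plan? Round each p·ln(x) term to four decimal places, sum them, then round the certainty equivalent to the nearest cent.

$7,654.13

E[u] = 0.14·ln(10900) + 0.48·ln(8600) + 0.38·ln(5800) = 1.3015 + 4.3486 + 3.2929 = 8.9430
CE = e^8.9430 ≈ 7654.13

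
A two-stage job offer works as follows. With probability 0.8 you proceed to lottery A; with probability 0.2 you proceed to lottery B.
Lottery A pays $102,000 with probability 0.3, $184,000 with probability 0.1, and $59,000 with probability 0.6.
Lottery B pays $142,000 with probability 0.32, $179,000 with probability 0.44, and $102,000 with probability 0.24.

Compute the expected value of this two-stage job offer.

$97,256

EV(A) = 0.3 × 102000 + 0.1 × 184000 + 0.6 × 59000 = 30600 + 18400 + 35400 = 84400
EV(B) = 0.32 × 142000 + 0.44 × 179000 + 0.24 × 102000 = 45440 + 78760 + 24480 = 148680
Overall = 0.8 × 84400 + 0.2 × 148680 = 67520 + 29736 = 97256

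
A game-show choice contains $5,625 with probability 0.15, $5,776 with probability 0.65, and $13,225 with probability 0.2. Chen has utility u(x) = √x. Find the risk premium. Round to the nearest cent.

$245.83

E[u] = 0.15·√5625 + 0.65·√5776 + 0.2·√13225 = 0.15·75 + 0.65·76 + 0.2·115 = 83.65
CE = (83.65)² = 6997.3225
Risk premium = EV − CE = 7243.15 − 6997.3225 = 245.8275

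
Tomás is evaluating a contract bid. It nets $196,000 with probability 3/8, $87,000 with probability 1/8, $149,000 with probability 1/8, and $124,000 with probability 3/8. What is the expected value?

EV = 3/8 × 196000 + 1/8 × 87000 + 1/8 × 149000 + 3/8 × 124000 = 73500 + 10875 + 18625 + 46500 = 149500

$149,500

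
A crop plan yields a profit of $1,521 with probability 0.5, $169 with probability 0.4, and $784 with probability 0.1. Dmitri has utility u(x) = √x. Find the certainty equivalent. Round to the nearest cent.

E[u] = 0.5·√1521 + 0.4·√169 + 0.1·√784 = 0.5·39 + 0.4·13 + 0.1·28 = 27.5
CE = (27.5)² = 756.25

$756.25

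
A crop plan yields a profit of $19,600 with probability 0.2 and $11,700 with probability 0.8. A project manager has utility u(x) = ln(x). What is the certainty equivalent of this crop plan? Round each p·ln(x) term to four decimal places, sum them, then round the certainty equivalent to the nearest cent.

$12,972.67

E[u] = 0.2·ln(19600) + 0.8·ln(11700) = 1.9767 + 7.4939 = 9.4706
CE = e^9.4706 ≈ 12972.67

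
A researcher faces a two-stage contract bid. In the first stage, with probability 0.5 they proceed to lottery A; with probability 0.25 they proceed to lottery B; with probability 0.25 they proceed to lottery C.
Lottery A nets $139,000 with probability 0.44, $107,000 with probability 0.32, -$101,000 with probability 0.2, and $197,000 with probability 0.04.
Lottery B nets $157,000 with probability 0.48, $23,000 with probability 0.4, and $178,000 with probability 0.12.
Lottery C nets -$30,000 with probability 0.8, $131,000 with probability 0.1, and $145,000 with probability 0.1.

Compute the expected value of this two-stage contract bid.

EV(A) = 0.44 × 139000 + 0.32 × 107000 + 0.2 × (-101000) + 0.04 × 197000 = 61160 + 34240 − 20200 + 7880 = 83080
EV(B) = 0.48 × 157000 + 0.4 × 23000 + 0.12 × 178000 = 75360 + 9200 + 21360 = 105920
EV(C) = 0.8 × (-30000) + 0.1 × 131000 + 0.1 × 145000 = -24000 + 13100 + 14500 = 3600
Overall = 0.5 × 83080 + 0.25 × 105920 + 0.25 × 3600 = 41540 + 26480 + 900 = 68920

$68,920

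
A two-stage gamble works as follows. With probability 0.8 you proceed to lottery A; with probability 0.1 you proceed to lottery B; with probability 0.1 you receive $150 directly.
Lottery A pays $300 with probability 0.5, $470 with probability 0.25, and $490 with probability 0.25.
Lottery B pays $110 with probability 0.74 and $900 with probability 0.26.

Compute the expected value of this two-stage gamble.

EV(A) = 0.5 × 300 + 0.25 × 470 + 0.25 × 490 = 150 + 117.5 + 122.5 = 390
EV(B) = 0.74 × 110 + 0.26 × 900 = 81.4 + 234 = 315.4
Branch C: 150 (certain)
Overall = 0.8 × 390 + 0.1 × 315.4 + 0.1 × 150 = 312 + 31.54 + 15 = 358.54

$358.54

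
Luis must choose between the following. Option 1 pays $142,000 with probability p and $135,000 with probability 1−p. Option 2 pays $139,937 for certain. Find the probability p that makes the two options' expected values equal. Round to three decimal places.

p·142000 + (1−p)·135000 = 139937
7000p + 135000 = 139937
p = (139937 − 135000) / 7000

p = 0.705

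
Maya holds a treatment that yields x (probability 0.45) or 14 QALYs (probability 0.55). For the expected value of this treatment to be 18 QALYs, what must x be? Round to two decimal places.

x = 22.89 QALYs

0.45·x + 0.55·14 = 18
0.45·x = 18 − 7.7 = 10.3
x = 10.3 / 0.45 = 22.8889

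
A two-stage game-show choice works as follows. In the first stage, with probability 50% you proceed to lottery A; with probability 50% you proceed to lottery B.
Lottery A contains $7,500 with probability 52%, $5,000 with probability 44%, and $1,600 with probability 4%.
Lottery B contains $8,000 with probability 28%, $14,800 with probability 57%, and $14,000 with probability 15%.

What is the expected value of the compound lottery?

EV(A) = 0.52 × 7500 + 0.44 × 5000 + 0.04 × 1600 = 3900 + 2200 + 64 = 6164
EV(B) = 0.28 × 8000 + 0.57 × 14800 + 0.15 × 14000 = 2240 + 8436 + 2100 = 12776
Overall = 0.5 × 6164 + 0.5 × 12776 = 3082 + 6388 = 9470

$9,470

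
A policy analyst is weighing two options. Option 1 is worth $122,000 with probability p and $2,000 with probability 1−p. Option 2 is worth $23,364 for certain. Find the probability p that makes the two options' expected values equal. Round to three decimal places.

p·122000 + (1−p)·2000 = 23364
120000p + 2000 = 23364
p = (23364 − 2000) / 120000

p = 0.178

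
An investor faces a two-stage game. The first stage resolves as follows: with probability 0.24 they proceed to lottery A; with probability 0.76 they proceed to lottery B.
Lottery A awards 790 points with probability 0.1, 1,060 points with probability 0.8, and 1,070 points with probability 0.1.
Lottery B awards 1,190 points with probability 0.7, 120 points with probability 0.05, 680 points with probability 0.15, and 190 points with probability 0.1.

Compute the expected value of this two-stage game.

EV(A) = 0.1 × 790 + 0.8 × 1060 + 0.1 × 1070 = 79 + 848 + 107 = 1034
EV(B) = 0.7 × 1190 + 0.05 × 120 + 0.15 × 680 + 0.1 × 190 = 833 + 6 + 102 + 19 = 960
Overall = 0.24 × 1034 + 0.76 × 960 = 248.16 + 729.6 = 977.76

977.76 points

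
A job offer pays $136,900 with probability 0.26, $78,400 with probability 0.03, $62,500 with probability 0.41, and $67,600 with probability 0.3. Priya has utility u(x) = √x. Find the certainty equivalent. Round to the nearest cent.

$81,282.01

E[u] = 0.26·√136900 + 0.03·√78400 + 0.41·√62500 + 0.3·√67600 = 0.26·370 + 0.03·280 + 0.41·250 + 0.3·260 = 285.1
CE = (285.1)² = 81282.01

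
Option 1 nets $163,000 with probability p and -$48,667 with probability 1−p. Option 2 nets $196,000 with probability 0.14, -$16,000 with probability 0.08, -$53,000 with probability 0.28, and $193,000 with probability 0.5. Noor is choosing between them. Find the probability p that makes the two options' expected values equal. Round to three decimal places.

EV(Option 2) = 0.14 × 196000 + 0.08 × (-16000) + 0.28 × (-53000) + 0.5 × 193000 = 27440 − 1280 − 14840 + 96500 = 107820
p·163000 + (1−p)·(-48667) = 107820
211667p − 48667 = 107820
p = (107820 + 48667) / 211667

p = 0.739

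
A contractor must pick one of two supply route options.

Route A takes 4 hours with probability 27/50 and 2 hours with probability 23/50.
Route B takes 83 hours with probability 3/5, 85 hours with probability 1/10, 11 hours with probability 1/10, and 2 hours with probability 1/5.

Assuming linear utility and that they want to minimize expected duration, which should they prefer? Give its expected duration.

Route A (3.08 hours)

Route A = 27/50 × 4 + 23/50 × 2 = 2.16 + 0.92 = 3.08
Route B = 3/5 × 83 + 1/10 × 85 + 1/10 × 11 + 1/5 × 2 = 49.8 + 8.5 + 1.1 + 0.4 = 59.8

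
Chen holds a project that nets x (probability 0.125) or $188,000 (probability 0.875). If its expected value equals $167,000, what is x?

x = $20,000

0.125·x + 0.875·188000 = 167000
0.125·x = 167000 − 164500 = 2500
x = 2500 / 0.125 = 20000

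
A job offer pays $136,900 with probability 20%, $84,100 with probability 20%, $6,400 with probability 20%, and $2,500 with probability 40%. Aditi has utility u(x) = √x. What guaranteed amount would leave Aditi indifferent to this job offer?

E[u] = 0.2·√136900 + 0.2·√84100 + 0.2·√6400 + 0.4·√2500 = 0.2·370 + 0.2·290 + 0.2·80 + 0.4·50 = 168
CE = (168)² = 28224

$28,224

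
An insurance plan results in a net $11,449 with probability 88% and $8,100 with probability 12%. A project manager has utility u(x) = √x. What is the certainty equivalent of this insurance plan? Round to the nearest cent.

$11,016.60

E[u] = 0.88·√11449 + 0.12·√8100 = 0.88·107 + 0.12·90 = 104.96
CE = (104.96)² = 11016.6016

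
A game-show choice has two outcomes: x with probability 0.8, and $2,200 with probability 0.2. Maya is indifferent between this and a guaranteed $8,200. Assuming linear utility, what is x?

0.8·x + 0.2·2200 = 8200
0.8·x = 8200 − 440 = 7760
x = 7760 / 0.8 = 9700

x = $9,700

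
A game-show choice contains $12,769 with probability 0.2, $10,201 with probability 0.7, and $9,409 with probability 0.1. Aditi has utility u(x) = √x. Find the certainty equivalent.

$10,609

E[u] = 0.2·√12769 + 0.7·√10201 + 0.1·√9409 = 0.2·113 + 0.7·101 + 0.1·97 = 103
CE = (103)² = 10609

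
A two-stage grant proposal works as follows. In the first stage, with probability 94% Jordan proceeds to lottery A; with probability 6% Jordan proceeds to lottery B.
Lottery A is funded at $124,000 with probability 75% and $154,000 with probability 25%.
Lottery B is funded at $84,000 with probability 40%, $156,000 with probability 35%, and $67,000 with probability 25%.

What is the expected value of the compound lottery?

EV(A) = 0.75 × 124000 + 0.25 × 154000 = 93000 + 38500 = 131500
EV(B) = 0.4 × 84000 + 0.35 × 156000 + 0.25 × 67000 = 33600 + 54600 + 16750 = 104950
Overall = 0.94 × 131500 + 0.06 × 104950 = 123610 + 6297 = 129907

$129,907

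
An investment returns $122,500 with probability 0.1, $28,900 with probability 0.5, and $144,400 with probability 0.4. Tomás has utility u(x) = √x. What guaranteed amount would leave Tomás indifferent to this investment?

E[u] = 0.1·√122500 + 0.5·√28900 + 0.4·√144400 = 0.1·350 + 0.5·170 + 0.4·380 = 272
CE = (272)² = 73984

$73,984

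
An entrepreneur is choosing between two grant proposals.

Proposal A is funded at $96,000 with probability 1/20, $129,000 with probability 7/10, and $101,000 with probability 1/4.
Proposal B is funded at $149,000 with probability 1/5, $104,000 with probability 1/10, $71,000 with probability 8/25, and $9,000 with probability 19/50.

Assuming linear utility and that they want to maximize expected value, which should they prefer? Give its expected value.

Proposal A ($120,350)

Proposal A = 1/20 × 96000 + 7/10 × 129000 + 1/4 × 101000 = 4800 + 90300 + 25250 = 120350
Proposal B = 1/5 × 149000 + 1/10 × 104000 + 8/25 × 71000 + 19/50 × 9000 = 29800 + 10400 + 22720 + 3420 = 66340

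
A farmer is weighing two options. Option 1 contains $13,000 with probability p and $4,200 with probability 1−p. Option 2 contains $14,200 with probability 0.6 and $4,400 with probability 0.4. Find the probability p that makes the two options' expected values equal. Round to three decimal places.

EV(Option 2) = 0.6 × 14200 + 0.4 × 4400 = 8520 + 1760 = 10280
p·13000 + (1−p)·4200 = 10280
8800p + 4200 = 10280
p = (10280 − 4200) / 8800

p = 0.691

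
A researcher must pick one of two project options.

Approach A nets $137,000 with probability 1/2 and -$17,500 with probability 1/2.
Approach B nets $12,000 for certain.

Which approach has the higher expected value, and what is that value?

Approach A ($59,750)

Approach A = 1/2 × 137000 + 1/2 × (-17500) = 68500 − 8750 = 59750
Approach B: 12000 (certain)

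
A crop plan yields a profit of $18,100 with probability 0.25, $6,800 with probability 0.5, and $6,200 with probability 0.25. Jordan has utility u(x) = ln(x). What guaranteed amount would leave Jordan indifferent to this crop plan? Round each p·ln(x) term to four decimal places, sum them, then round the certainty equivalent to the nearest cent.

E[u] = 0.25·ln(18100) + 0.5·ln(6800) + 0.25·ln(6200) = 2.4509 + 4.4123 + 2.1831 = 9.0463
CE = e^9.0463 ≈ 8487.08

$8,487.08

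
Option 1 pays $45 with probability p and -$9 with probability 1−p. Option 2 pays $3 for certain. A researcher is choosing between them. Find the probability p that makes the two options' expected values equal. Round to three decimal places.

p·45 + (1−p)·(-9) = 3
54p − 9 = 3
p = (3 + 9) / 54

p = 0.222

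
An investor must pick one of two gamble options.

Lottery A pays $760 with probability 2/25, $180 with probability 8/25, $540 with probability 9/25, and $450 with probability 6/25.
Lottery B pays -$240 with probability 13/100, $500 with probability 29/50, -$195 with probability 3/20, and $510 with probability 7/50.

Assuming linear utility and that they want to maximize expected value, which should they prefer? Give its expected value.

Lottery A ($420.80)

Lottery A = 2/25 × 760 + 8/25 × 180 + 9/25 × 540 + 6/25 × 450 = 60.8 + 57.6 + 194.4 + 108 = 420.8
Lottery B = 13/100 × (-240) + 29/50 × 500 + 3/20 × (-195) + 7/50 × 510 = -31.2 + 290 − 29.25 + 71.4 = 300.95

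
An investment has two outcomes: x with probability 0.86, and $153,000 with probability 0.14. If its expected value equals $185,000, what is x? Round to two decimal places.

x = $190,209.30

0.86·x + 0.14·153000 = 185000
0.86·x = 185000 − 21420 = 163580
x = 163580 / 0.86 = 190209.3023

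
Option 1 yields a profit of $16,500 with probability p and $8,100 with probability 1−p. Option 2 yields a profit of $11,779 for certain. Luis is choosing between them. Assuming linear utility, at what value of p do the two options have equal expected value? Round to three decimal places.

p·16500 + (1−p)·8100 = 11779
8400p + 8100 = 11779
p = (11779 − 8100) / 8400

p = 0.438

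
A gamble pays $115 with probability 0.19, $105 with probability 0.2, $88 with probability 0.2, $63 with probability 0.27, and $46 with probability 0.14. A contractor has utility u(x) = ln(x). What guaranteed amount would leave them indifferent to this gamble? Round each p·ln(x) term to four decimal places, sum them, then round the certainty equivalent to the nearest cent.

E[u] = 0.19·ln(115) + 0.2·ln(105) + 0.2·ln(88) + 0.27·ln(63) + 0.14·ln(46) = 0.9015 + 0.9308 + 0.8955 + 1.1186 + 0.5360 = 4.3824
CE = e^4.3824 ≈ 80.03

$80.03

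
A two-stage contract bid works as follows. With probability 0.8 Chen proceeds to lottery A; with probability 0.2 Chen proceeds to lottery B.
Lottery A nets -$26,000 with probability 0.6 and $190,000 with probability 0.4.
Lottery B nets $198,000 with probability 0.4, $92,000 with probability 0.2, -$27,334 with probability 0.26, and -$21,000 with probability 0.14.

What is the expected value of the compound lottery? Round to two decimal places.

$65,830.63

EV(A) = 0.6 × (-26000) + 0.4 × 190000 = -15600 + 76000 = 60400
EV(B) = 0.4 × 198000 + 0.2 × 92000 + 0.26 × (-27334) + 0.14 × (-21000) = 79200 + 18400 − 7106.84 − 2940 = 87553.16
Overall = 0.8 × 60400 + 0.2 × 87553.16 = 48320 + 17510.632 = 65830.632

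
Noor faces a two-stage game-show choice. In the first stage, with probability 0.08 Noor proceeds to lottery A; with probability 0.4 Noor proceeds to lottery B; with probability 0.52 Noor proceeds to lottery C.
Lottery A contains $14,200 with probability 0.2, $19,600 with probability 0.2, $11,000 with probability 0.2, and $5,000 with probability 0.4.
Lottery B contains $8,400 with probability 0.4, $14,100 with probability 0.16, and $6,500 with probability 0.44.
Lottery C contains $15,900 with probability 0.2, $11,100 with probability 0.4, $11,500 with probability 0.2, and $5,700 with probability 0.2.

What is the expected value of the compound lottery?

$10,018.40

EV(A) = 0.2 × 14200 + 0.2 × 19600 + 0.2 × 11000 + 0.4 × 5000 = 2840 + 3920 + 2200 + 2000 = 10960
EV(B) = 0.4 × 8400 + 0.16 × 14100 + 0.44 × 6500 = 3360 + 2256 + 2860 = 8476
EV(C) = 0.2 × 15900 + 0.4 × 11100 + 0.2 × 11500 + 0.2 × 5700 = 3180 + 4440 + 2300 + 1140 = 11060
Overall = 0.08 × 10960 + 0.4 × 8476 + 0.52 × 11060 = 876.8 + 3390.4 + 5751.2 = 10018.4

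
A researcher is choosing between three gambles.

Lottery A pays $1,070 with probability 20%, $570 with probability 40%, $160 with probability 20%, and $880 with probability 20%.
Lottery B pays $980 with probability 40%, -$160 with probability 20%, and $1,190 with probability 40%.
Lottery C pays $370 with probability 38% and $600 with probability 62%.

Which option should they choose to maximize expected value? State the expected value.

Lottery B ($836)

Lottery A = 0.2 × 1070 + 0.4 × 570 + 0.2 × 160 + 0.2 × 880 = 214 + 228 + 32 + 176 = 650
Lottery B = 0.4 × 980 + 0.2 × (-160) + 0.4 × 1190 = 392 − 32 + 476 = 836
Lottery C = 0.38 × 370 + 0.62 × 600 = 140.6 + 372 = 512.6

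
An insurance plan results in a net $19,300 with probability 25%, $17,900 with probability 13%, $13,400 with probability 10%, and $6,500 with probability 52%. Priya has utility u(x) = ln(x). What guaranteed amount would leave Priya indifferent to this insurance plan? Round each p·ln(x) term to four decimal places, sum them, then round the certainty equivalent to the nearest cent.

$10,464.04

E[u] = 0.25·ln(19300) + 0.13·ln(17900) + 0.1·ln(13400) + 0.52·ln(6500) = 2.4670 + 1.2730 + 0.9503 + 4.5654 = 9.2557
CE = e^9.2557 ≈ 10464.04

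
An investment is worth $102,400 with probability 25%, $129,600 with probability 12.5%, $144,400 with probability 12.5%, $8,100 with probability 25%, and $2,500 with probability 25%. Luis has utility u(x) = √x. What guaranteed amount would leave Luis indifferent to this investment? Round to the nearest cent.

E[u] = 0.25·√102400 + 0.125·√129600 + 0.125·√144400 + 0.25·√8100 + 0.25·√2500 = 0.25·320 + 0.125·360 + 0.125·380 + 0.25·90 + 0.25·50 = 207.5
CE = (207.5)² = 43056.25

$43,056.25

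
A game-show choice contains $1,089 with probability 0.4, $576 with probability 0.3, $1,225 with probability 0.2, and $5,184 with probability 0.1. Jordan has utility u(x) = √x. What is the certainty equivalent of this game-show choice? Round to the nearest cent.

E[u] = 0.4·√1089 + 0.3·√576 + 0.2·√1225 + 0.1·√5184 = 0.4·33 + 0.3·24 + 0.2·35 + 0.1·72 = 34.6
CE = (34.6)² = 1197.16

$1,197.16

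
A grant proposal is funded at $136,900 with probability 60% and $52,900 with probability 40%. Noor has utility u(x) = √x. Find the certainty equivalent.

$98,596

E[u] = 0.6·√136900 + 0.4·√52900 = 0.6·370 + 0.4·230 = 314
CE = (314)² = 98596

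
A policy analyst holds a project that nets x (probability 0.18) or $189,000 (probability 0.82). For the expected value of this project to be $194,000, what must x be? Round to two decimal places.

0.18·x + 0.82·189000 = 194000
0.18·x = 194000 − 154980 = 39020
x = 39020 / 0.18 = 216777.7778

x = $216,777.78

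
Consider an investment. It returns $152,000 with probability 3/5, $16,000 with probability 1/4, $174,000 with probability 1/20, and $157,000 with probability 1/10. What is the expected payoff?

$119,600

EV = 3/5 × 152000 + 1/4 × 16000 + 1/20 × 174000 + 1/10 × 157000 = 91200 + 4000 + 8700 + 15700 = 119600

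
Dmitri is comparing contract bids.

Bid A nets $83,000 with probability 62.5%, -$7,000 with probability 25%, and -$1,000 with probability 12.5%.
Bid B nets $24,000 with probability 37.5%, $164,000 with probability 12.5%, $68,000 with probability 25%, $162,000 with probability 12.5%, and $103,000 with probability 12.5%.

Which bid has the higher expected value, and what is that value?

Bid A = 0.625 × 83000 + 0.25 × (-7000) + 0.125 × (-1000) = 51875 − 1750 − 125 = 50000
Bid B = 0.375 × 24000 + 0.125 × 164000 + 0.25 × 68000 + 0.125 × 162000 + 0.125 × 103000 = 9000 + 20500 + 17000 + 20250 + 12875 = 79625

Bid B ($79,625)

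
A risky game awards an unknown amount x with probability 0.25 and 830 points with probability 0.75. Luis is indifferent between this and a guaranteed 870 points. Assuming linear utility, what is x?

x = 990 points

0.25·x + 0.75·830 = 870
0.25·x = 870 − 622.5 = 247.5
x = 247.5 / 0.25 = 990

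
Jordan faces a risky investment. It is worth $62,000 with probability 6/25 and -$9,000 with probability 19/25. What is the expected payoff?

$8,040

EV = 6/25 × 62000 + 19/25 × (-9000) = 14880 − 6840 = 8040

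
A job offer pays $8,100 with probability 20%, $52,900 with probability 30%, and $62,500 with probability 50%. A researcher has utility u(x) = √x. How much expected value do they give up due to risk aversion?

$3,796

E[u] = 0.2·√8100 + 0.3·√52900 + 0.5·√62500 = 0.2·90 + 0.3·230 + 0.5·250 = 212
CE = (212)² = 44944
Risk premium = EV − CE = 48740 − 44944 = 3796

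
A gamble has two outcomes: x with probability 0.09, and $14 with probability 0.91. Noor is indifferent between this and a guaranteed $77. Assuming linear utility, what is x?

x = $714

0.09·x + 0.91·14 = 77
0.09·x = 77 − 12.74 = 64.26
x = 64.26 / 0.09 = 714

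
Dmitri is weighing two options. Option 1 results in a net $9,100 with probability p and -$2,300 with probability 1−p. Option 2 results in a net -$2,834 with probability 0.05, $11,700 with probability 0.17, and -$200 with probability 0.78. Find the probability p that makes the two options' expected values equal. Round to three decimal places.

EV(Option 2) = 0.05 × (-2834) + 0.17 × 11700 + 0.78 × (-200) = -141.7 + 1989 − 156 = 1691.3
p·9100 + (1−p)·(-2300) = 1691.3
11400p − 2300 = 1691.3
p = (1691.3 + 2300) / 11400

p = 0.350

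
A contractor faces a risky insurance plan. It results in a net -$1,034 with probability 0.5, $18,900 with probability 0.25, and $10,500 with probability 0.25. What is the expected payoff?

EV = 0.5 × (-1034) + 0.25 × 18900 + 0.25 × 10500 = -517 + 4725 + 2625 = 6833

$6,833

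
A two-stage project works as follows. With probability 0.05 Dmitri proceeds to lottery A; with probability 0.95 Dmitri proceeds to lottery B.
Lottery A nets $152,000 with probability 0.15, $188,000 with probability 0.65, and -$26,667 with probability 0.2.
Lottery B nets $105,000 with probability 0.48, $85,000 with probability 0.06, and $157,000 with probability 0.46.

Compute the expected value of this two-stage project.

EV(A) = 0.15 × 152000 + 0.65 × 188000 + 0.2 × (-26667) = 22800 + 122200 − 5333.4 = 139666.6
EV(B) = 0.48 × 105000 + 0.06 × 85000 + 0.46 × 157000 = 50400 + 5100 + 72220 = 127720
Overall = 0.05 × 139666.6 + 0.95 × 127720 = 6983.33 + 121334 = 128317.33

$128,317.33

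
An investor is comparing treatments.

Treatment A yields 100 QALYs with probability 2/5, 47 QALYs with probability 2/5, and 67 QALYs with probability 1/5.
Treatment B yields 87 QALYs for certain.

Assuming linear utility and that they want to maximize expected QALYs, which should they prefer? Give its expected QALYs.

Treatment B (87 QALYs)

Treatment A = 2/5 × 100 + 2/5 × 47 + 1/5 × 67 = 40 + 18.8 + 13.4 = 72.2
Treatment B: 87 (certain)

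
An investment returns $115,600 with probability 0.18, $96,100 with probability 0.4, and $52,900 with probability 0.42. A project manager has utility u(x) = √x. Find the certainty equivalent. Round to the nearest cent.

E[u] = 0.18·√115600 + 0.4·√96100 + 0.42·√52900 = 0.18·340 + 0.4·310 + 0.42·230 = 281.8
CE = (281.8)² = 79411.24

$79,411.24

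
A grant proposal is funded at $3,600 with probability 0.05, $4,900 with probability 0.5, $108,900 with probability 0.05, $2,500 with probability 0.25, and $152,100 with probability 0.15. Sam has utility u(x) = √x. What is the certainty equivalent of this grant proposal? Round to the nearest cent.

E[u] = 0.05·√3600 + 0.5·√4900 + 0.05·√108900 + 0.25·√2500 + 0.15·√152100 = 0.05·60 + 0.5·70 + 0.05·330 + 0.25·50 + 0.15·390 = 125.5
CE = (125.5)² = 15750.25

$15,750.25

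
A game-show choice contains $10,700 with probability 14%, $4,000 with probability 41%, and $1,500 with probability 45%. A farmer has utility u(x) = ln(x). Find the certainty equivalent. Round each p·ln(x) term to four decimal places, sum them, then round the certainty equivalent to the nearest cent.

$2,952.48

E[u] = 0.14·ln(10700) + 0.41·ln(4000) + 0.45·ln(1500) = 1.2989 + 3.4006 + 3.2909 = 7.9904
CE = e^7.9904 ≈ 2952.48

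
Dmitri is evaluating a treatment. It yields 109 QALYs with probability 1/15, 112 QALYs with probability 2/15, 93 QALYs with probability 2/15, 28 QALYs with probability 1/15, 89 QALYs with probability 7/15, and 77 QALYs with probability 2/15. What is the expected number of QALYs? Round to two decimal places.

EV = 1/15 × 109 + 2/15 × 112 + 2/15 × 93 + 1/15 × 28 + 7/15 × 89 + 2/15 × 77 = 7.2667 + 14.9333 + 12.4 + 1.8667 + 41.5333 + 10.2667 = 88.2667

88.27 QALYs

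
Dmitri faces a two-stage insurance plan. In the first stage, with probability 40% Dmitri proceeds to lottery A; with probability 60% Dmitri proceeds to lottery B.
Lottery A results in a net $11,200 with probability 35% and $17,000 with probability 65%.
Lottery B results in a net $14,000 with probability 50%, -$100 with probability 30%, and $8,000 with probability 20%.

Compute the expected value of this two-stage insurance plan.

EV(A) = 0.35 × 11200 + 0.65 × 17000 = 3920 + 11050 = 14970
EV(B) = 0.5 × 14000 + 0.3 × (-100) + 0.2 × 8000 = 7000 − 30 + 1600 = 8570
Overall = 0.4 × 14970 + 0.6 × 8570 = 5988 + 5142 = 11130

$11,130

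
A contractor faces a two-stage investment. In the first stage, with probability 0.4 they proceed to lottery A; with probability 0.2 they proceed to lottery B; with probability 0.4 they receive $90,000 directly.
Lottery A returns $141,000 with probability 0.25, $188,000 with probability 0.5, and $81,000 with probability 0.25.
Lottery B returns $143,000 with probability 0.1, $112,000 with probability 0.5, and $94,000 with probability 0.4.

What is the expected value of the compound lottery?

$117,380

EV(A) = 0.25 × 141000 + 0.5 × 188000 + 0.25 × 81000 = 35250 + 94000 + 20250 = 149500
EV(B) = 0.1 × 143000 + 0.5 × 112000 + 0.4 × 94000 = 14300 + 56000 + 37600 = 107900
Branch C: 90000 (certain)
Overall = 0.4 × 149500 + 0.2 × 107900 + 0.4 × 90000 = 59800 + 21580 + 36000 = 117380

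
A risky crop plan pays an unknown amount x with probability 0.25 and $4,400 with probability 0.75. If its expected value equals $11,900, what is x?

x = $34,400

0.25·x + 0.75·4400 = 11900
0.25·x = 11900 − 3300 = 8600
x = 8600 / 0.25 = 34400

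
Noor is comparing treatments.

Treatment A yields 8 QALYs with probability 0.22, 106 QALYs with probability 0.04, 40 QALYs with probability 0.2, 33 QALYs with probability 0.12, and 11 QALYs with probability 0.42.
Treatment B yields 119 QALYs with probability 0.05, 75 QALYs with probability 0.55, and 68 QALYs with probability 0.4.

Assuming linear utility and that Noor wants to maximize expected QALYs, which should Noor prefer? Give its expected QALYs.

Treatment A = 0.22 × 8 + 0.04 × 106 + 0.2 × 40 + 0.12 × 33 + 0.42 × 11 = 1.76 + 4.24 + 8 + 3.96 + 4.62 = 22.58
Treatment B = 0.05 × 119 + 0.55 × 75 + 0.4 × 68 = 5.95 + 41.25 + 27.2 = 74.4

Treatment B (74.4 QALYs)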